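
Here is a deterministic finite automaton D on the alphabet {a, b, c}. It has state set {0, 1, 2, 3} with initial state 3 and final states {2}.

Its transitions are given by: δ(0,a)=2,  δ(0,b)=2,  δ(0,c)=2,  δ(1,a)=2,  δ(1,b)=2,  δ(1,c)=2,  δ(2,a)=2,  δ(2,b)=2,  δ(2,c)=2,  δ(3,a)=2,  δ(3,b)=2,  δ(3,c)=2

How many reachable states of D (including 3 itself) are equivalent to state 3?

1

First remove the unreachable states {0,1}; 2 states remain.
Initial partition by acceptance: {2} | {3}.
The partition is now stable with 2 blocks: {2} | {3}.
The equivalence class containing 3 is {3}, of size 1.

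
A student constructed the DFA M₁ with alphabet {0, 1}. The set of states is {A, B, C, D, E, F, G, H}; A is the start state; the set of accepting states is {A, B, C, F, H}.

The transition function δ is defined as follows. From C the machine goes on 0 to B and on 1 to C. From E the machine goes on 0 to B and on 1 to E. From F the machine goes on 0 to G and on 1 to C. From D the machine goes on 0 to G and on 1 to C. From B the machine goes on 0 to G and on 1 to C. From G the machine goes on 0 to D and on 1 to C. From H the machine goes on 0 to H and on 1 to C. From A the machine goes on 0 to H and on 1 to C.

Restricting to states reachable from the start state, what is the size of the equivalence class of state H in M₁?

2

Reachable states from the start: {A,B,C,D,G,H}. Unreachable: {E,F} — drop them.
P0 = {A,B,C,H} | {D,G}.
Split {A,B,C,H} by δ(·,0) → {A,C,H} and {B}.
Split {A,C,H} by δ(·,0) → {A,H} and {C}.
Stable partition: {A,H} | {D,G} | {B} | {C} — 4 equivalence classes.
State H belongs to the block {A,H}, which has 2 states.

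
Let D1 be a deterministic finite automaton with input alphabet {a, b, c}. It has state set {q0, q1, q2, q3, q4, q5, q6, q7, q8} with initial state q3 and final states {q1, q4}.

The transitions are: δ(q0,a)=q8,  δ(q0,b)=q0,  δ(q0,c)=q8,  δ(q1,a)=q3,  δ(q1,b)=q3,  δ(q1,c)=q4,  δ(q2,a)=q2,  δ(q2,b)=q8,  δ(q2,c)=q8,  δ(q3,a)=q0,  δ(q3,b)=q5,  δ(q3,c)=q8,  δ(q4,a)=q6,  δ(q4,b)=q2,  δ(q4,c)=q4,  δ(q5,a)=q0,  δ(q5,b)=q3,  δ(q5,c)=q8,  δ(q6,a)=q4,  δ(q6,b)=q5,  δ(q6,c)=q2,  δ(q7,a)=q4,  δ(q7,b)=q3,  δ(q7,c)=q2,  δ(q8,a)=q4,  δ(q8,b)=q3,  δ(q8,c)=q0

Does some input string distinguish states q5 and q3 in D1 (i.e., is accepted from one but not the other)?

No

States {q1,q7} cannot be reached from the start state, so discard them.
P0 = {q4} | {q0,q2,q3,q5,q6,q8}.
Split {q0,q2,q3,q5,q6,q8} by δ(·,a) → {q0,q2,q3,q5} and {q6,q8}.
Refine {q0,q2,q3,q5} on symbol a: members go to different blocks, giving {q2,q3,q5} and {q0}.
Refine {q2,q3,q5} on symbol a: members go to different blocks, giving {q3,q5} and {q2}.
Split {q6,q8} by δ(·,c) → {q6} and {q8}.
No further refinement is possible. Final partition (6 blocks): {q4} | {q3,q5} | {q6} | {q0} | {q2} | {q8}.
q5 and q3 lie in the same block of the stable partition, so they are equivalent — no string distinguishes them.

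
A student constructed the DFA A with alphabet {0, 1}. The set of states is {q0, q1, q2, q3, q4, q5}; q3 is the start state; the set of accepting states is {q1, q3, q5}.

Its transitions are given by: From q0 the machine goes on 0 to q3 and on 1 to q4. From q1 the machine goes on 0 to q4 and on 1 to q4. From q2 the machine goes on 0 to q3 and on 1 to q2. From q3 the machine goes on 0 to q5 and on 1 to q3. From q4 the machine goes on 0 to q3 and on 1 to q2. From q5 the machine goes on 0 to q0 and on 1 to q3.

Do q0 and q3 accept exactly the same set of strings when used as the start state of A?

No

States {q1} cannot be reached from the start state, so discard them.
Start with accepting vs non-accepting: {q3,q5} | {q0,q2,q4}.
On input 0, block {q3,q5} splits into {q3} and {q5}.
The partition is now stable with 3 blocks: {q3} | {q0,q2,q4} | {q5}.
q0 and q3 end up in different blocks, so they are distinguishable. For instance, the string 'ε' is accepted from only q3.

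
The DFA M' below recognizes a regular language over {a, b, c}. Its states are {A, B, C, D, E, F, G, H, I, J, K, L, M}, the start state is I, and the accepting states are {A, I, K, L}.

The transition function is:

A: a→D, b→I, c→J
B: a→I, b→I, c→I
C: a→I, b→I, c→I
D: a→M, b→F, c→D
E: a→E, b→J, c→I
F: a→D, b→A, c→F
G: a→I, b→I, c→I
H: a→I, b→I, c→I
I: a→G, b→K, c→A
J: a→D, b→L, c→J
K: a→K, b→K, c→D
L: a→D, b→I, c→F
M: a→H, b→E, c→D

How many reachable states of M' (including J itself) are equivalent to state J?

2

Reachable states from the start: {A,D,E,F,G,H,I,J,K,L,M}. Unreachable: {B,C} — drop them.
Initial partition by acceptance: {A,I,K,L} | {D,E,F,G,H,J,M}.
Refine {A,I,K,L} on symbol a: members go to different blocks, giving {A,I,L} and {K}.
Split {A,I,L} by δ(·,b) → {A,L} and {I}.
On input a, block {D,E,F,G,H,J,M} splits into {D,E,F,J,M} and {G,H}.
On input a, block {D,E,F,J,M} splits into {D,E,F,J} and {M}.
Split {D,E,F,J} by δ(·,a) → {E,F,J} and {D}.
Split {E,F,J} by δ(·,a) → {F,J} and {E}.
The partition is now stable with 8 blocks: {A,L} | {F,J} | {K} | {I} | {G,H} | {M} | {D} | {E}.
The equivalence class containing J is {F,J}, of size 2.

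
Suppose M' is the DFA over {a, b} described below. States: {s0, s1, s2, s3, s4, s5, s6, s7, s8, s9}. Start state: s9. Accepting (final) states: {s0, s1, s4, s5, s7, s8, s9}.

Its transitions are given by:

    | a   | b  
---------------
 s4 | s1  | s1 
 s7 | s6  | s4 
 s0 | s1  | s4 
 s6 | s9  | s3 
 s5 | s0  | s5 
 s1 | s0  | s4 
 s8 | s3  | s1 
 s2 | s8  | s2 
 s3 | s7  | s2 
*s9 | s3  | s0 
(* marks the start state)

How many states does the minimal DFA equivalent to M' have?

First remove the unreachable states {s5}; 9 states remain.
Start with accepting vs non-accepting: {s0,s1,s4,s7,s8,s9} | {s2,s3,s6}.
Refine {s0,s1,s4,s7,s8,s9} on symbol a: members go to different blocks, giving {s0,s1,s4} and {s7,s8,s9}.
The partition is now stable with 3 blocks: {s0,s1,s4} | {s2,s3,s6} | {s7,s8,s9}.

3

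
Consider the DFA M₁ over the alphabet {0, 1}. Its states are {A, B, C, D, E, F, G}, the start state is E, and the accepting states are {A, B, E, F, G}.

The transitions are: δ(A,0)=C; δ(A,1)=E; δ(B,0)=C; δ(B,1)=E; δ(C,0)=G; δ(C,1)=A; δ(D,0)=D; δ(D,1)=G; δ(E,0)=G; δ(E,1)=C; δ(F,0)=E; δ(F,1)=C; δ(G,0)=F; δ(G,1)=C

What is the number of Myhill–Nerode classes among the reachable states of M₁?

First remove the unreachable states {B,D}; 5 states remain.
Start with accepting vs non-accepting: {A,E,F,G} | {C}.
Refine {A,E,F,G} on symbol 0: members go to different blocks, giving {E,F,G} and {A}.
The partition is now stable with 3 blocks: {E,F,G} | {C} | {A}.

3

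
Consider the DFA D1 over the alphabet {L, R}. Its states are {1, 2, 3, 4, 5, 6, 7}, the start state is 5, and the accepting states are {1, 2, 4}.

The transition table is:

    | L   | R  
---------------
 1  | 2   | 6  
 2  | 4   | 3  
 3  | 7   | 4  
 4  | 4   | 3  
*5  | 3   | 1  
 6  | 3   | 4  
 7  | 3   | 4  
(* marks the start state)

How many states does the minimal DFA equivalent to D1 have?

Every state is reachable, so we keep all 7.
Start with accepting vs non-accepting: {1,2,4} | {3,5,6,7}.
The partition is now stable with 2 blocks: {1,2,4} | {3,5,6,7}.

2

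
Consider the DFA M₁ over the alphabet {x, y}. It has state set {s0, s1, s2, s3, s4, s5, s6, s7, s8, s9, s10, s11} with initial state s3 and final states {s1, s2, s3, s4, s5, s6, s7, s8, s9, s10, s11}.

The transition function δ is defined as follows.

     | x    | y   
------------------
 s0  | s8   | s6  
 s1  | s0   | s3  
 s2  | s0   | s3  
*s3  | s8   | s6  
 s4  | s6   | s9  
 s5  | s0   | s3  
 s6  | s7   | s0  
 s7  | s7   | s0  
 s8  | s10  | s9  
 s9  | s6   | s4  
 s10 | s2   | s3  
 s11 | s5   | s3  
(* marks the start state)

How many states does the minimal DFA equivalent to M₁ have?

Reachable states from the start: {s0,s2,s3,s4,s6,s7,s8,s9,s10}. Unreachable: {s1,s5,s11} — drop them.
P0 = {s2,s3,s4,s6,s7,s8,s9,s10} | {s0}.
Split {s2,s3,s4,s6,s7,s8,s9,s10} by δ(·,x) → {s3,s4,s6,s7,s8,s9,s10} and {s2}.
Split {s3,s4,s6,s7,s8,s9,s10} by δ(·,x) → {s3,s4,s6,s7,s8,s9} and {s10}.
Split {s3,s4,s6,s7,s8,s9} by δ(·,x) → {s3,s4,s6,s7,s9} and {s8}.
Split {s3,s4,s6,s7,s9} by δ(·,x) → {s4,s6,s7,s9} and {s3}.
Split {s4,s6,s7,s9} by δ(·,y) → {s4,s9} and {s6,s7}.
No further refinement is possible. Final partition (7 blocks): {s4,s9} | {s0} | {s2} | {s10} | {s8} | {s3} | {s6,s7}.

7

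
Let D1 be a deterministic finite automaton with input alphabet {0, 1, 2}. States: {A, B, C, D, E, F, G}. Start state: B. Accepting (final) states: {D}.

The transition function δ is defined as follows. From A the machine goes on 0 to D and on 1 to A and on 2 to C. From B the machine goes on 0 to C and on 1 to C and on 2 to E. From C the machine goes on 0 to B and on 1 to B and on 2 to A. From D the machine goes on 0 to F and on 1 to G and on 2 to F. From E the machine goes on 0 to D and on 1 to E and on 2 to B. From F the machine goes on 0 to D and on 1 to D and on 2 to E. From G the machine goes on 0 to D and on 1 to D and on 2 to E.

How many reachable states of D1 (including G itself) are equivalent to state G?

2

Every state is reachable, so we keep all 7.
Start with accepting vs non-accepting: {D} | {A,B,C,E,F,G}.
Split {A,B,C,E,F,G} by δ(·,0) → {A,E,F,G} and {B,C}.
Refine {A,E,F,G} on symbol 1: members go to different blocks, giving {A,E} and {F,G}.
No further refinement is possible. Final partition (4 blocks): {D} | {A,E} | {B,C} | {F,G}.
The equivalence class containing G is {F,G}, of size 2.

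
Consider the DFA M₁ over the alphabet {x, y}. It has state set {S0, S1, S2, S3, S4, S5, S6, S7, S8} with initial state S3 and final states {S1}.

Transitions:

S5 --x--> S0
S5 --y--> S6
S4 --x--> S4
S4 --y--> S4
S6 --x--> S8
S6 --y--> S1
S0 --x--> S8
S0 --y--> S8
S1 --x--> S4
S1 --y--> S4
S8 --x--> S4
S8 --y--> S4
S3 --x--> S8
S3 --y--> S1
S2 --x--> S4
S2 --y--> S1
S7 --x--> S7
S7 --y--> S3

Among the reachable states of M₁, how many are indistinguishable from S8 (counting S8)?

First remove the unreachable states {S0,S2,S5,S6,S7}; 4 states remain.
Initial partition by acceptance: {S1} | {S3,S4,S8}.
Split {S3,S4,S8} by δ(·,y) → {S4,S8} and {S3}.
No further refinement is possible. Final partition (3 blocks): {S1} | {S4,S8} | {S3}.
The equivalence class containing S8 is {S4,S8}, of size 2.

2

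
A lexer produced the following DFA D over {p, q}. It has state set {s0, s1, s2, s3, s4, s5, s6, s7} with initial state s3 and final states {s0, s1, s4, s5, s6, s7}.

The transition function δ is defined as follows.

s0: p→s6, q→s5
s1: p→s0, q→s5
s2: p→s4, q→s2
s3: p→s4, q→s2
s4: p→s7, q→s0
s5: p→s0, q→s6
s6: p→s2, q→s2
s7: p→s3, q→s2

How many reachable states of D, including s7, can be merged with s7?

2

Reachable states from the start: {s0,s2,s3,s4,s5,s6,s7}. Unreachable: {s1} — drop them.
Start with accepting vs non-accepting: {s0,s4,s5,s6,s7} | {s2,s3}.
On input p, block {s0,s4,s5,s6,s7} splits into {s0,s4,s5} and {s6,s7}.
On input p, block {s0,s4,s5} splits into {s0,s4} and {s5}.
Refine {s0,s4} on symbol q: members go to different blocks, giving {s0} and {s4}.
No further refinement is possible. Final partition (5 blocks): {s0} | {s2,s3} | {s6,s7} | {s5} | {s4}.
The equivalence class containing s7 is {s6,s7}, of size 2.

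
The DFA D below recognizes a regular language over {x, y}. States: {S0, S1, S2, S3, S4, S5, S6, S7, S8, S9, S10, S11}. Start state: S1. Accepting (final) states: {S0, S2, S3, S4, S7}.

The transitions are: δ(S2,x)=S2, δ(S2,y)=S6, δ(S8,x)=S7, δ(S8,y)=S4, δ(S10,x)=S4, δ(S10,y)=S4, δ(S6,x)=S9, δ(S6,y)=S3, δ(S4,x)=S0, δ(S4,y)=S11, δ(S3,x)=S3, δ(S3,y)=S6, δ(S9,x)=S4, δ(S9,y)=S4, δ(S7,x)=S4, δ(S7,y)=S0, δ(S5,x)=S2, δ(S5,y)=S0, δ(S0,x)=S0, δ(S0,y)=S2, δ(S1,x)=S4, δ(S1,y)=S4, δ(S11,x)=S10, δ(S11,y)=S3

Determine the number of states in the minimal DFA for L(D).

First remove the unreachable states {S5,S7,S8}; 9 states remain.
P0 = {S0,S2,S3,S4} | {S1,S6,S9,S10,S11}.
Refine {S0,S2,S3,S4} on symbol y: members go to different blocks, giving {S2,S3,S4} and {S0}.
Refine {S2,S3,S4} on symbol x: members go to different blocks, giving {S2,S3} and {S4}.
Refine {S1,S6,S9,S10,S11} on symbol x: members go to different blocks, giving {S1,S9,S10} and {S6,S11}.
No further refinement is possible. Final partition (5 blocks): {S2,S3} | {S1,S9,S10} | {S0} | {S4} | {S6,S11}.

5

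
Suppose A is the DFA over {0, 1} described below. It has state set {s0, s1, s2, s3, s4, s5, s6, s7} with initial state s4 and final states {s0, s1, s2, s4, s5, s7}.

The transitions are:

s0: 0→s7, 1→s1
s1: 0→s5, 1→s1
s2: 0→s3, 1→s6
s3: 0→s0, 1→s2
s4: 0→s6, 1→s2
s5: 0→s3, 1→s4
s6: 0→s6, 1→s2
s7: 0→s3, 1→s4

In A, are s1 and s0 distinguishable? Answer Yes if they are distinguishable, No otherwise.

No

Every state is reachable, so we keep all 8.
P0 = {s0,s1,s2,s4,s5,s7} | {s3,s6}.
On input 0, block {s0,s1,s2,s4,s5,s7} splits into {s2,s4,s5,s7} and {s0,s1}.
Split {s2,s4,s5,s7} by δ(·,1) → {s4,s5,s7} and {s2}.
Split {s4,s5,s7} by δ(·,1) → {s5,s7} and {s4}.
On input 0, block {s3,s6} splits into {s3} and {s6}.
No further refinement is possible. Final partition (6 blocks): {s5,s7} | {s3} | {s0,s1} | {s2} | {s4} | {s6}.
s1 and s0 lie in the same block of the stable partition, so they are equivalent — no string distinguishes them.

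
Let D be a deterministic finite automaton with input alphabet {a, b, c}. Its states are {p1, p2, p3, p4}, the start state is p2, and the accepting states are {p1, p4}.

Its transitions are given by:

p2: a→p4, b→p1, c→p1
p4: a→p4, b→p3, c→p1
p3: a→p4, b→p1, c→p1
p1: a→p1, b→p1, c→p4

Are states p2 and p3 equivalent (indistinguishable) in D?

Yes

Initial partition by acceptance: {p1,p4} | {p2,p3}.
On input b, block {p1,p4} splits into {p1} and {p4}.
No further refinement is possible. Final partition (3 blocks): {p1} | {p2,p3} | {p4}.
p2 and p3 lie in the same block of the stable partition, so they are equivalent — no string distinguishes them.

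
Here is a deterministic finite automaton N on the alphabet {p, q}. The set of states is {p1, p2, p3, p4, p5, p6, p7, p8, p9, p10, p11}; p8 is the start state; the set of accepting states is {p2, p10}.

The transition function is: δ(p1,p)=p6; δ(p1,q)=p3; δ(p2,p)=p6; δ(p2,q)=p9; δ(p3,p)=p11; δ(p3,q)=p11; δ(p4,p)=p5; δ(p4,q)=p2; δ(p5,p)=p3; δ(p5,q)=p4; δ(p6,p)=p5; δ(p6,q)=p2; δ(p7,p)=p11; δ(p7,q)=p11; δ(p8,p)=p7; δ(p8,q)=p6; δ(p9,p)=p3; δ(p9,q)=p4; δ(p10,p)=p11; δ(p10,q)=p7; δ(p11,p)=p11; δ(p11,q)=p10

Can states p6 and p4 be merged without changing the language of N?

First remove the unreachable states {p1}; 10 states remain.
Initial partition by acceptance: {p2,p10} | {p3,p4,p5,p6,p7,p8,p9,p11}.
Split {p3,p4,p5,p6,p7,p8,p9,p11} by δ(·,q) → {p3,p5,p7,p8,p9} and {p4,p6,p11}.
Refine {p3,p5,p7,p8,p9} on symbol p: members go to different blocks, giving {p5,p8,p9} and {p3,p7}.
On input q, block {p2,p10} splits into {p2} and {p10}.
Split {p4,p6,p11} by δ(·,p) → {p4,p6} and {p11}.
The partition is now stable with 6 blocks: {p2} | {p5,p8,p9} | {p4,p6} | {p3,p7} | {p10} | {p11}.
p6 and p4 lie in the same block of the stable partition, so they are equivalent — no string distinguishes them.

Yes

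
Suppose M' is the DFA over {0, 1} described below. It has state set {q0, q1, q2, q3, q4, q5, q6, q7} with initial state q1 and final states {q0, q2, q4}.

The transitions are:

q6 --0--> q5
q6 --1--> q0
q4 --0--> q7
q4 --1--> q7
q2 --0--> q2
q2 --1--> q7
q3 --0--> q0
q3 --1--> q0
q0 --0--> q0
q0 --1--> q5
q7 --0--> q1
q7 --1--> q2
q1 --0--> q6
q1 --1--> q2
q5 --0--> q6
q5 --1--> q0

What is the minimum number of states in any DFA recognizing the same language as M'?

Reachable states from the start: {q0,q1,q2,q5,q6,q7}. Unreachable: {q3,q4} — drop them.
Start with accepting vs non-accepting: {q0,q2} | {q1,q5,q6,q7}.
No further refinement is possible. Final partition (2 blocks): {q0,q2} | {q1,q5,q6,q7}.

2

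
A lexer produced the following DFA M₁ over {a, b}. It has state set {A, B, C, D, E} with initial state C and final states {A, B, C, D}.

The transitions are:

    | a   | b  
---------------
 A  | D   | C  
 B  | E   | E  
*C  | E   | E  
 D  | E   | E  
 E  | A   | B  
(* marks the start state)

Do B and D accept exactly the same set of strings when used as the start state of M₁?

Yes

All states are reachable from the start state.
P0 = {A,B,C,D} | {E}.
Refine {A,B,C,D} on symbol a: members go to different blocks, giving {B,C,D} and {A}.
No further refinement is possible. Final partition (3 blocks): {B,C,D} | {E} | {A}.
B and D lie in the same block of the stable partition, so they are equivalent — no string distinguishes them.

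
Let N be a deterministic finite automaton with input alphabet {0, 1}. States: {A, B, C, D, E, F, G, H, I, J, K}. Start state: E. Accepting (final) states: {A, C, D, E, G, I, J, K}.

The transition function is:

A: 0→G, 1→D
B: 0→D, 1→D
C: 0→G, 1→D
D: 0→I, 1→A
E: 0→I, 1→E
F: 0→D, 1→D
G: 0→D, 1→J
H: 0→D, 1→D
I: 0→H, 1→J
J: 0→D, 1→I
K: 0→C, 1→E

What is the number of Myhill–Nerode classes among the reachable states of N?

States {B,C,F,K} cannot be reached from the start state, so discard them.
P0 = {A,D,E,G,I,J} | {H}.
On input 0, block {A,D,E,G,I,J} splits into {A,D,E,G,J} and {I}.
Refine {A,D,E,G,J} on symbol 0: members go to different blocks, giving {A,G,J} and {D,E}.
Split {A,G,J} by δ(·,0) → {G,J} and {A}.
Refine {G,J} on symbol 1: members go to different blocks, giving {G} and {J}.
Split {D,E} by δ(·,1) → {D} and {E}.
No further refinement is possible. Final partition (7 blocks): {G} | {H} | {I} | {D} | {A} | {J} | {E}.

7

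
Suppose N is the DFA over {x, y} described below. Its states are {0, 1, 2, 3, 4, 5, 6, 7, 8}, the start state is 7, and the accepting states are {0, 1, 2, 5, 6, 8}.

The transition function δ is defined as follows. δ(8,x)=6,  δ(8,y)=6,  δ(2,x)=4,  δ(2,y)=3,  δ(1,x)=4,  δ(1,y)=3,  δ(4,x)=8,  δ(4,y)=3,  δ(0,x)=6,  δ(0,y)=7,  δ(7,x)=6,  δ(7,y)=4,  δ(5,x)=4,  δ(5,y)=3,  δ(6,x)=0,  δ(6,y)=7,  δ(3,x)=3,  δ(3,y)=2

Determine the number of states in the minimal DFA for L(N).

6

Reachable states from the start: {0,2,3,4,6,7,8}. Unreachable: {1,5} — drop them.
Initial partition by acceptance: {0,2,6,8} | {3,4,7}.
Refine {0,2,6,8} on symbol x: members go to different blocks, giving {0,6,8} and {2}.
Split {0,6,8} by δ(·,y) → {0,6} and {8}.
On input x, block {3,4,7} splits into {3} and {4} and {7}.
The partition is now stable with 6 blocks: {0,6} | {3} | {2} | {8} | {4} | {7}.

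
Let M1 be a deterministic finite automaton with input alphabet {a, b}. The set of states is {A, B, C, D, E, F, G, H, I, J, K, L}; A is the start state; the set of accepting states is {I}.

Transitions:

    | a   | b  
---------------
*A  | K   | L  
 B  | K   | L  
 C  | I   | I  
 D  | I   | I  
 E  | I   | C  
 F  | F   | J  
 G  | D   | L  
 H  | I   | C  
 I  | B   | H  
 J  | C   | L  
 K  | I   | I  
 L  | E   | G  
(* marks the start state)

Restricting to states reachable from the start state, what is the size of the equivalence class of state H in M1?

States {F,J} cannot be reached from the start state, so discard them.
Initial partition by acceptance: {I} | {A,B,C,D,E,G,H,K,L}.
On input a, block {A,B,C,D,E,G,H,K,L} splits into {C,D,E,H,K} and {A,B,G,L}.
On input b, block {C,D,E,H,K} splits into {C,D,K} and {E,H}.
Split {A,B,G,L} by δ(·,a) → {A,B,G} and {L}.
The partition is now stable with 5 blocks: {I} | {C,D,K} | {A,B,G} | {E,H} | {L}.
State H belongs to the block {E,H}, which has 2 states.

2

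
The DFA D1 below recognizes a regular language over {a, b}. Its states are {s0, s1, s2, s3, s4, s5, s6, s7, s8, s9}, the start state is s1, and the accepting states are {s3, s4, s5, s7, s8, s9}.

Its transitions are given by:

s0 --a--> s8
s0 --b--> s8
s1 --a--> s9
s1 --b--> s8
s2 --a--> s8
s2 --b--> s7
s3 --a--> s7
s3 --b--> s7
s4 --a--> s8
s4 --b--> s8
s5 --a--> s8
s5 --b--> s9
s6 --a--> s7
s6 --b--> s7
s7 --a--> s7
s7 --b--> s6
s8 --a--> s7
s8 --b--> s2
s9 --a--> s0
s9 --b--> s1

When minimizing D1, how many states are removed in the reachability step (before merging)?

3

BFS from s1 reaches {s0, s1, s2, s6, s7, s8, s9}; the 3 state(s) s3, s4, s5 are never visited.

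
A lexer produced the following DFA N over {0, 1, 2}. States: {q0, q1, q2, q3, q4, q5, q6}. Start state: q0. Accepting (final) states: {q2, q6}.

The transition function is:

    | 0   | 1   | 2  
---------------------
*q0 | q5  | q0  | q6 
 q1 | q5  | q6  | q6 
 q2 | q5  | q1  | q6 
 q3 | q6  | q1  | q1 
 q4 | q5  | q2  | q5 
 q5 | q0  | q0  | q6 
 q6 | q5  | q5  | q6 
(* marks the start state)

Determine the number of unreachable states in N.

4

No path from q0 leads to q1, q2, q3, q4; the other 3 states are all reachable.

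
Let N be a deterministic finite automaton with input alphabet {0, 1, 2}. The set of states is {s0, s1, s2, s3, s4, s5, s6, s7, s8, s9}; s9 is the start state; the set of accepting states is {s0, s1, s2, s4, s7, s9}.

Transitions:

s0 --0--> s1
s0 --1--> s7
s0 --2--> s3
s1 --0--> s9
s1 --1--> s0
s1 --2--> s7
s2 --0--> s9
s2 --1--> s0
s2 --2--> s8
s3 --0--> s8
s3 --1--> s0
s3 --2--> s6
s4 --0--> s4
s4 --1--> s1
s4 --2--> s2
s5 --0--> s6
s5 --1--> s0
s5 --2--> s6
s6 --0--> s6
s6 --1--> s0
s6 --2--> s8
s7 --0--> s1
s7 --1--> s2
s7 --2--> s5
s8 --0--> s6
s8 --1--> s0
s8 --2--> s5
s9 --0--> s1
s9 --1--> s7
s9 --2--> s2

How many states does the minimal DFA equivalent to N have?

States {s4} cannot be reached from the start state, so discard them.
Start with accepting vs non-accepting: {s0,s1,s2,s7,s9} | {s3,s5,s6,s8}.
On input 2, block {s0,s1,s2,s7,s9} splits into {s0,s2,s7} and {s1,s9}.
The partition is now stable with 3 blocks: {s0,s2,s7} | {s3,s5,s6,s8} | {s1,s9}.

3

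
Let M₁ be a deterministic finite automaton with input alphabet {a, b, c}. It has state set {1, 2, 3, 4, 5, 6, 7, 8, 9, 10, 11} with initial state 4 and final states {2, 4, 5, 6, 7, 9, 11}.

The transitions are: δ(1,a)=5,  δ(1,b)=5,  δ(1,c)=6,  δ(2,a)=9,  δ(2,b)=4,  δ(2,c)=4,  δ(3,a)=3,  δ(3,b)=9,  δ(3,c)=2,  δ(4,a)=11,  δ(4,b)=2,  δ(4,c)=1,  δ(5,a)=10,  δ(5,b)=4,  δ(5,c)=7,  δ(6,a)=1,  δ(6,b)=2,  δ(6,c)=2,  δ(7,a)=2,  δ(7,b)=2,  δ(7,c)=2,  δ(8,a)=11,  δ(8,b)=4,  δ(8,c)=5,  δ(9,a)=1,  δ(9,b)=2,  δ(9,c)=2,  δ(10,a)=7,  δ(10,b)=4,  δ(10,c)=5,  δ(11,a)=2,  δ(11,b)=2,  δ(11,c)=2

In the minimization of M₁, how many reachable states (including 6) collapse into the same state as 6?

2

States {3,8} cannot be reached from the start state, so discard them.
P0 = {2,4,5,6,7,9,11} | {1,10}.
Refine {2,4,5,6,7,9,11} on symbol a: members go to different blocks, giving {2,4,7,11} and {5,6,9}.
Refine {2,4,7,11} on symbol a: members go to different blocks, giving {4,7,11} and {2}.
Split {4,7,11} by δ(·,a) → {7,11} and {4}.
Split {1,10} by δ(·,a) → {1} and {10}.
Refine {5,6,9} on symbol a: members go to different blocks, giving {6,9} and {5}.
Stable partition: {7,11} | {1} | {6,9} | {2} | {4} | {10} | {5} — 7 equivalence classes.
The equivalence class containing 6 is {6,9}, of size 2.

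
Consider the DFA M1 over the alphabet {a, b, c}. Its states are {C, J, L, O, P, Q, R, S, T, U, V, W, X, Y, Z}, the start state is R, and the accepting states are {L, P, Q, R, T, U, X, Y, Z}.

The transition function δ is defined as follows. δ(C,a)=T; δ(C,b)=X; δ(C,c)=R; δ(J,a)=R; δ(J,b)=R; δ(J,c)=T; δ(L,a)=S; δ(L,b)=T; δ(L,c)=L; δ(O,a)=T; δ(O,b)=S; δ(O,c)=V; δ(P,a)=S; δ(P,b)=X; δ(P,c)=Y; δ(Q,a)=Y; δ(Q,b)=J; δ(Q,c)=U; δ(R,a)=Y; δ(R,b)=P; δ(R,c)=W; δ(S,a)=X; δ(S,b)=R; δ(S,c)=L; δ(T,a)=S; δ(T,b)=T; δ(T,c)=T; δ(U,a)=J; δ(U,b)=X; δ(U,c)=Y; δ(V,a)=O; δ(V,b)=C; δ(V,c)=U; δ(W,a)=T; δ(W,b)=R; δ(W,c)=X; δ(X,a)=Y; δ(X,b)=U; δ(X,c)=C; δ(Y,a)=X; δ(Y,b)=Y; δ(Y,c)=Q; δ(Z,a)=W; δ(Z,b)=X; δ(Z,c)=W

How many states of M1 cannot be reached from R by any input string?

3

BFS from R reaches {C, J, L, P, Q, R, S, T, U, W, X, Y}; the 3 state(s) O, V, Z are never visited.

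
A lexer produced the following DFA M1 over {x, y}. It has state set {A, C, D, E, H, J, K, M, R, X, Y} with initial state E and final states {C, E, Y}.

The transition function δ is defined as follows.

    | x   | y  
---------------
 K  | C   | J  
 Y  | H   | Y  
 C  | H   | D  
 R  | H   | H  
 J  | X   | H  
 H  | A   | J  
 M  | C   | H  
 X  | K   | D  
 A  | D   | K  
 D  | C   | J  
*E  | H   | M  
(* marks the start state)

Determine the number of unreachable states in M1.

BFS from E reaches {A, C, D, E, H, J, K, M, X}; the 2 state(s) R, Y are never visited.

2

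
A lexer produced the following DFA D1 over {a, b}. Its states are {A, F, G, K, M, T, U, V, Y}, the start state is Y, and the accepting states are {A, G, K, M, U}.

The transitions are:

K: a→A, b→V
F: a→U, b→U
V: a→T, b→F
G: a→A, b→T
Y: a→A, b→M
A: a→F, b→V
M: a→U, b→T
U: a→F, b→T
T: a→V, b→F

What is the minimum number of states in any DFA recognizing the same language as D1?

Reachable states from the start: {A,F,M,T,U,V,Y}. Unreachable: {G,K} — drop them.
Start with accepting vs non-accepting: {A,M,U} | {F,T,V,Y}.
Refine {A,M,U} on symbol a: members go to different blocks, giving {A,U} and {M}.
Split {F,T,V,Y} by δ(·,a) → {T,V} and {F,Y}.
Split {F,Y} by δ(·,b) → {F} and {Y}.
No further refinement is possible. Final partition (5 blocks): {A,U} | {T,V} | {M} | {F} | {Y}.

5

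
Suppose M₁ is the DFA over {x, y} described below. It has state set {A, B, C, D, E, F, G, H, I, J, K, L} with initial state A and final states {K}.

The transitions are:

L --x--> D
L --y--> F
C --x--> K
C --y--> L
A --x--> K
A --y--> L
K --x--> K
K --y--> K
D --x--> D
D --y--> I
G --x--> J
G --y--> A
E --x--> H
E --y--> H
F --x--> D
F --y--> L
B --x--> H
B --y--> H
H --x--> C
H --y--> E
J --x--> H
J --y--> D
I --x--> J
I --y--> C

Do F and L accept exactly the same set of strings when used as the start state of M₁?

Yes

First remove the unreachable states {B,G}; 10 states remain.
Start with accepting vs non-accepting: {K} | {A,C,D,E,F,H,I,J,L}.
On input x, block {A,C,D,E,F,H,I,J,L} splits into {D,E,F,H,I,J,L} and {A,C}.
Split {D,E,F,H,I,J,L} by δ(·,x) → {D,E,F,I,J,L} and {H}.
On input x, block {D,E,F,I,J,L} splits into {D,F,I,L} and {E,J}.
Split {D,F,I,L} by δ(·,x) → {D,F,L} and {I}.
Refine {D,F,L} on symbol y: members go to different blocks, giving {F,L} and {D}.
On input y, block {E,J} splits into {E} and {J}.
No further refinement is possible. Final partition (8 blocks): {K} | {F,L} | {A,C} | {H} | {E} | {I} | {D} | {J}.
F and L lie in the same block of the stable partition, so they are equivalent — no string distinguishes them.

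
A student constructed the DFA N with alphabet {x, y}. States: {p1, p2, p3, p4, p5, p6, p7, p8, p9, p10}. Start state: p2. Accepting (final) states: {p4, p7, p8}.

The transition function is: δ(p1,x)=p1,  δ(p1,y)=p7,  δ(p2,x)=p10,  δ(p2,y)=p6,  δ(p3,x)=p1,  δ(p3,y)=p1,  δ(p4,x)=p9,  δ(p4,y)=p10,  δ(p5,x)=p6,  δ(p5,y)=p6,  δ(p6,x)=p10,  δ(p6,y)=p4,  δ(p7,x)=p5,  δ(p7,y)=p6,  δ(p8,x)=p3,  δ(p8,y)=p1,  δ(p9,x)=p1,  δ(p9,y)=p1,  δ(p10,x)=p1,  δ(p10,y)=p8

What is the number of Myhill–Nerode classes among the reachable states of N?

3

Start with accepting vs non-accepting: {p4,p7,p8} | {p1,p2,p3,p5,p6,p9,p10}.
Refine {p1,p2,p3,p5,p6,p9,p10} on symbol y: members go to different blocks, giving {p2,p3,p5,p9} and {p1,p6,p10}.
Stable partition: {p4,p7,p8} | {p2,p3,p5,p9} | {p1,p6,p10} — 3 equivalence classes.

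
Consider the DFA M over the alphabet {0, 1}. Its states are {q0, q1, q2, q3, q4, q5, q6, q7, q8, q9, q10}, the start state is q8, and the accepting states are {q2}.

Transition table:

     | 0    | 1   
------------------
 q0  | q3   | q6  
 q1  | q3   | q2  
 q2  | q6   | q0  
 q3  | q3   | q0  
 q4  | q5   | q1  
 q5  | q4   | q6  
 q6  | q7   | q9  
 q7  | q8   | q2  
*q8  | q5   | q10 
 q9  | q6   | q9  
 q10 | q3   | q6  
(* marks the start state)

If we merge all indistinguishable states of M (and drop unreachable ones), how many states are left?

10

All states are reachable from the start state.
P0 = {q2} | {q0,q1,q3,q4,q5,q6,q7,q8,q9,q10}.
On input 1, block {q0,q1,q3,q4,q5,q6,q7,q8,q9,q10} splits into {q0,q3,q4,q5,q6,q8,q9,q10} and {q1,q7}.
Refine {q0,q3,q4,q5,q6,q8,q9,q10} on symbol 0: members go to different blocks, giving {q0,q3,q4,q5,q8,q9,q10} and {q6}.
On input 0, block {q0,q3,q4,q5,q8,q9,q10} splits into {q0,q3,q4,q5,q8,q10} and {q9}.
Split {q0,q3,q4,q5,q8,q10} by δ(·,1) → {q0,q5,q10} and {q3,q8} and {q4}.
Refine {q0,q5,q10} on symbol 0: members go to different blocks, giving {q0,q10} and {q5}.
Refine {q3,q8} on symbol 0: members go to different blocks, giving {q3} and {q8}.
Split {q1,q7} by δ(·,0) → {q1} and {q7}.
The partition is now stable with 10 blocks: {q2} | {q0,q10} | {q1} | {q6} | {q9} | {q3} | {q4} | {q5} | {q8} | {q7}.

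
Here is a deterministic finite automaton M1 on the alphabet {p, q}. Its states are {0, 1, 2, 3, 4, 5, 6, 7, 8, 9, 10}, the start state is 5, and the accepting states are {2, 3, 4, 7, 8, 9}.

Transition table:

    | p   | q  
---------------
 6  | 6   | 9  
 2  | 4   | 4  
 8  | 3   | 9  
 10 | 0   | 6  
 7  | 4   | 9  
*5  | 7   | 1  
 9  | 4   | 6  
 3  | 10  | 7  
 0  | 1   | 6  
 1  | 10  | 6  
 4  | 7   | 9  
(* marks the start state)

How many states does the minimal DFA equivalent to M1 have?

5

States {2,3,8} cannot be reached from the start state, so discard them.
P0 = {4,7,9} | {0,1,5,6,10}.
Refine {4,7,9} on symbol q: members go to different blocks, giving {4,7} and {9}.
Refine {0,1,5,6,10} on symbol p: members go to different blocks, giving {0,1,6,10} and {5}.
On input q, block {0,1,6,10} splits into {0,1,10} and {6}.
No further refinement is possible. Final partition (5 blocks): {4,7} | {0,1,10} | {9} | {5} | {6}.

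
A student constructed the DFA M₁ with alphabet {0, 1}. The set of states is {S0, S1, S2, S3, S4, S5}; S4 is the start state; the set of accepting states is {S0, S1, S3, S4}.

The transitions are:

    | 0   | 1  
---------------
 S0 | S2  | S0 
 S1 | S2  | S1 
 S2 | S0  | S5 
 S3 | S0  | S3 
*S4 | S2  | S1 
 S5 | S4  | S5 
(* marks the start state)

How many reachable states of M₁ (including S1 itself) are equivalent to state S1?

3

Reachable states from the start: {S0,S1,S2,S4,S5}. Unreachable: {S3} — drop them.
P0 = {S0,S1,S4} | {S2,S5}.
The partition is now stable with 2 blocks: {S0,S1,S4} | {S2,S5}.
State S1 belongs to the block {S0,S1,S4}, which has 3 states.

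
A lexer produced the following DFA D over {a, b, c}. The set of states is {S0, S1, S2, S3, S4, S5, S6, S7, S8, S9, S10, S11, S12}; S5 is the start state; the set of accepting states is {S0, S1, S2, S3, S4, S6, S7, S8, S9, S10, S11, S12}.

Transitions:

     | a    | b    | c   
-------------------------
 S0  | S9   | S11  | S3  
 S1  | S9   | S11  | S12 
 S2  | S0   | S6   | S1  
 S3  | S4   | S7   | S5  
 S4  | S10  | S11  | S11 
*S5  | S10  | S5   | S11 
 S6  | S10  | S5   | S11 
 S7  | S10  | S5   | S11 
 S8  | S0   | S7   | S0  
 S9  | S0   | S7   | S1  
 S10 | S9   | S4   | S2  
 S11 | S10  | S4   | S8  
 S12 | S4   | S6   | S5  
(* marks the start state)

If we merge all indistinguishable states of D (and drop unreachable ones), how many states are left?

8

Start with accepting vs non-accepting: {S0,S1,S2,S3,S4,S6,S7,S8,S9,S10,S11,S12} | {S5}.
Split {S0,S1,S2,S3,S4,S6,S7,S8,S9,S10,S11,S12} by δ(·,b) → {S0,S1,S2,S3,S4,S8,S9,S10,S11,S12} and {S6,S7}.
Refine {S0,S1,S2,S3,S4,S8,S9,S10,S11,S12} on symbol b: members go to different blocks, giving {S0,S1,S4,S10,S11} and {S2,S3,S8,S9,S12}.
Split {S0,S1,S4,S10,S11} by δ(·,a) → {S0,S1,S10} and {S4,S11}.
Refine {S2,S3,S8,S9,S12} on symbol a: members go to different blocks, giving {S2,S8,S9} and {S3,S12}.
Split {S0,S1,S10} by δ(·,c) → {S0,S1} and {S10}.
On input c, block {S4,S11} splits into {S4} and {S11}.
The partition is now stable with 8 blocks: {S0,S1} | {S5} | {S6,S7} | {S2,S8,S9} | {S4} | {S3,S12} | {S10} | {S11}.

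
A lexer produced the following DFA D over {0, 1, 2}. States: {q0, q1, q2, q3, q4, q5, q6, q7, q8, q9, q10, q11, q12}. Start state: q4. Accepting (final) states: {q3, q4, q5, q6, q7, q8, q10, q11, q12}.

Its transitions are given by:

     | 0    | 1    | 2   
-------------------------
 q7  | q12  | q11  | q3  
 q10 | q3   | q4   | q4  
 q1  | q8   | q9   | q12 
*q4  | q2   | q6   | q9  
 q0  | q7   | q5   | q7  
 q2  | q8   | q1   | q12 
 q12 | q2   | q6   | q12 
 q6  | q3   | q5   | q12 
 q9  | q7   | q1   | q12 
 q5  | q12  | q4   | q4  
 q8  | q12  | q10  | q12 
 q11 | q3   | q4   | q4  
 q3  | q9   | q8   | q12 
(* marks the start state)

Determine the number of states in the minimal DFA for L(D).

5

First remove the unreachable states {q0}; 12 states remain.
Start with accepting vs non-accepting: {q3,q4,q5,q6,q7,q8,q10,q11,q12} | {q1,q2,q9}.
Refine {q3,q4,q5,q6,q7,q8,q10,q11,q12} on symbol 0: members go to different blocks, giving {q5,q6,q7,q8,q10,q11} and {q3,q4,q12}.
Refine {q5,q6,q7,q8,q10,q11} on symbol 1: members go to different blocks, giving {q5,q10,q11} and {q6,q7,q8}.
Split {q3,q4,q12} by δ(·,2) → {q3,q12} and {q4}.
Stable partition: {q5,q10,q11} | {q1,q2,q9} | {q3,q12} | {q6,q7,q8} | {q4} — 5 equivalence classes.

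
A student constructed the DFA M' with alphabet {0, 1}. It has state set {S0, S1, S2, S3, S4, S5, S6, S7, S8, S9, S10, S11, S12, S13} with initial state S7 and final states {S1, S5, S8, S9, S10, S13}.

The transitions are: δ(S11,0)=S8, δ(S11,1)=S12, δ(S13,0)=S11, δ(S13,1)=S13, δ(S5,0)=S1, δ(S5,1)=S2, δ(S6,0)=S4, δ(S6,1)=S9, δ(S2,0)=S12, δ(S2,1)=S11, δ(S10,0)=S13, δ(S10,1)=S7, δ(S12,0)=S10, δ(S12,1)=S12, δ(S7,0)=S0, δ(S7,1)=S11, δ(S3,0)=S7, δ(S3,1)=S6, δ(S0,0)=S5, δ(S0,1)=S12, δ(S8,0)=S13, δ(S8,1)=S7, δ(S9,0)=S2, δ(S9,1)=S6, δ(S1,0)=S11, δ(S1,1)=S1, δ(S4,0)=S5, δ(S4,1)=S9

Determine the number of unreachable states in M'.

4

Starting at S7 and following transitions, the reachable set is {S0, S1, S2, S5, S7, S8, S10, S11, S12, S13}. That leaves S3, S4, S6, S9 unreachable — 4 in total.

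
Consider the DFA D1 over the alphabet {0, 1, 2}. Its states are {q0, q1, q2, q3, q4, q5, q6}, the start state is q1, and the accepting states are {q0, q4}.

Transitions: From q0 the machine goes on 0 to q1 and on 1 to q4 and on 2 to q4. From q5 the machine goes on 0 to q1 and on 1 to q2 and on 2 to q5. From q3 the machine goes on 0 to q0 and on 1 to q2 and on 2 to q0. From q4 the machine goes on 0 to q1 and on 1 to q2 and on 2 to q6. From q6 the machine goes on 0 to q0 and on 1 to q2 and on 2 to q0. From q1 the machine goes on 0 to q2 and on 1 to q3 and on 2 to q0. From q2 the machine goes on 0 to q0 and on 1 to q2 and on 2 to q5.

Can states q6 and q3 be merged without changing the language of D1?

Yes

P0 = {q0,q4} | {q1,q2,q3,q5,q6}.
Refine {q0,q4} on symbol 1: members go to different blocks, giving {q0} and {q4}.
Split {q1,q2,q3,q5,q6} by δ(·,0) → {q2,q3,q6} and {q1,q5}.
Split {q2,q3,q6} by δ(·,2) → {q3,q6} and {q2}.
Refine {q1,q5} on symbol 0: members go to different blocks, giving {q1} and {q5}.
Stable partition: {q0} | {q3,q6} | {q4} | {q1} | {q2} | {q5} — 6 equivalence classes.
q6 and q3 lie in the same block of the stable partition, so they are equivalent — no string distinguishes them.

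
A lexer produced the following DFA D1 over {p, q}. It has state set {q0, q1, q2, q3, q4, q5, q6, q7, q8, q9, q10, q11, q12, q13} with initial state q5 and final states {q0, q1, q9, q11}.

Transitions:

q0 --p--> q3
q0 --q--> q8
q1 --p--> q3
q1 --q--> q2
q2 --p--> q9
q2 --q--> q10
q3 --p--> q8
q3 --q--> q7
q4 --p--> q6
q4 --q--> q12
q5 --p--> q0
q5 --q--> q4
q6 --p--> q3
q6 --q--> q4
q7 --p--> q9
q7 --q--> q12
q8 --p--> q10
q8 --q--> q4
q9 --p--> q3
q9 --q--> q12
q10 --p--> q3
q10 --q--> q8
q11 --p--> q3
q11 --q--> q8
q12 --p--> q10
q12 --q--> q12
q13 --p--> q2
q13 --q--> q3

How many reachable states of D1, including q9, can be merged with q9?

2

States {q1,q2,q11,q13} cannot be reached from the start state, so discard them.
P0 = {q0,q9} | {q3,q4,q5,q6,q7,q8,q10,q12}.
Split {q3,q4,q5,q6,q7,q8,q10,q12} by δ(·,p) → {q3,q4,q6,q8,q10,q12} and {q5,q7}.
Split {q3,q4,q6,q8,q10,q12} by δ(·,q) → {q4,q6,q8,q10,q12} and {q3}.
On input p, block {q4,q6,q8,q10,q12} splits into {q4,q8,q12} and {q6,q10}.
No further refinement is possible. Final partition (5 blocks): {q0,q9} | {q4,q8,q12} | {q5,q7} | {q3} | {q6,q10}.
State q9 belongs to the block {q0,q9}, which has 2 states.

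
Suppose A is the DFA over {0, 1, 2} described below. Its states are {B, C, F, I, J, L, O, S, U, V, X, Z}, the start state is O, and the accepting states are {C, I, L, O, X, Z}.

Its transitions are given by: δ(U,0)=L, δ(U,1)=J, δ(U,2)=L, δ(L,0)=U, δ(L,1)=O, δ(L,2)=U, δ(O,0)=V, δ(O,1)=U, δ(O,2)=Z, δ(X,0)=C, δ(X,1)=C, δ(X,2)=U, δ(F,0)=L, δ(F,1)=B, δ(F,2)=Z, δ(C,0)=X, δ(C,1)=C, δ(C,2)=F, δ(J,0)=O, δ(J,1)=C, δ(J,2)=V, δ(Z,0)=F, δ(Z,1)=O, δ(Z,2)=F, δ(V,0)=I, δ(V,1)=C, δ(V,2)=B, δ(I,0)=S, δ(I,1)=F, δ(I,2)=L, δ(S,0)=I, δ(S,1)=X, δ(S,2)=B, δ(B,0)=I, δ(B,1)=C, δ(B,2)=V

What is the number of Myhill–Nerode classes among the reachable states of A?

Initial partition by acceptance: {C,I,L,O,X,Z} | {B,F,J,S,U,V}.
On input 0, block {C,I,L,O,X,Z} splits into {I,L,O,Z} and {C,X}.
On input 1, block {I,L,O,Z} splits into {I,O} and {L,Z}.
Split {B,F,J,S,U,V} by δ(·,0) → {B,J,S,V} and {F,U}.
The partition is now stable with 5 blocks: {I,O} | {B,J,S,V} | {C,X} | {L,Z} | {F,U}.

5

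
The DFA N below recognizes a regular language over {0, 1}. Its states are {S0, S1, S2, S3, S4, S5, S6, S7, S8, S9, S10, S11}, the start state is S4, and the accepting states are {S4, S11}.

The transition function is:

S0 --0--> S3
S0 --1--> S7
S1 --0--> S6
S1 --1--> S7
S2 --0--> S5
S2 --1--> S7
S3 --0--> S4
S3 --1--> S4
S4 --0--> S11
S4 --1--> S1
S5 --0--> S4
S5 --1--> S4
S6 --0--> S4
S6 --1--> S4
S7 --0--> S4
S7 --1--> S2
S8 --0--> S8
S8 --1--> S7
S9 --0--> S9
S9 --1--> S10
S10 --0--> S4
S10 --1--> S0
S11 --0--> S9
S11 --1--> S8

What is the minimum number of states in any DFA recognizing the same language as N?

6

Every state is reachable, so we keep all 12.
Start with accepting vs non-accepting: {S4,S11} | {S0,S1,S2,S3,S5,S6,S7,S8,S9,S10}.
On input 0, block {S4,S11} splits into {S4} and {S11}.
Refine {S0,S1,S2,S3,S5,S6,S7,S8,S9,S10} on symbol 0: members go to different blocks, giving {S0,S1,S2,S8,S9} and {S3,S5,S6,S7,S10}.
Refine {S0,S1,S2,S8,S9} on symbol 0: members go to different blocks, giving {S0,S1,S2} and {S8,S9}.
Split {S3,S5,S6,S7,S10} by δ(·,1) → {S3,S5,S6} and {S7,S10}.
The partition is now stable with 6 blocks: {S4} | {S0,S1,S2} | {S11} | {S3,S5,S6} | {S8,S9} | {S7,S10}.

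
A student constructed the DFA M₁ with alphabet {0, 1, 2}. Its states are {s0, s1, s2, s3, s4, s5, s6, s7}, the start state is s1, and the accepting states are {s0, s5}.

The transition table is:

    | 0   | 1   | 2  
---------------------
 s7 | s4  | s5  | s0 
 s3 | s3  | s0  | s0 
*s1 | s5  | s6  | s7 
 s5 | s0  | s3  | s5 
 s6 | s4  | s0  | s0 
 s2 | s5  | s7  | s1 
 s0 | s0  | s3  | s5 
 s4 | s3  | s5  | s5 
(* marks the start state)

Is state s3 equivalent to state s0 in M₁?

No

Reachable states from the start: {s0,s1,s3,s4,s5,s6,s7}. Unreachable: {s2} — drop them.
Start with accepting vs non-accepting: {s0,s5} | {s1,s3,s4,s6,s7}.
Split {s1,s3,s4,s6,s7} by δ(·,0) → {s3,s4,s6,s7} and {s1}.
No further refinement is possible. Final partition (3 blocks): {s0,s5} | {s3,s4,s6,s7} | {s1}.
s3 and s0 end up in different blocks, so they are distinguishable. For instance, the string 'ε' is accepted from only s0.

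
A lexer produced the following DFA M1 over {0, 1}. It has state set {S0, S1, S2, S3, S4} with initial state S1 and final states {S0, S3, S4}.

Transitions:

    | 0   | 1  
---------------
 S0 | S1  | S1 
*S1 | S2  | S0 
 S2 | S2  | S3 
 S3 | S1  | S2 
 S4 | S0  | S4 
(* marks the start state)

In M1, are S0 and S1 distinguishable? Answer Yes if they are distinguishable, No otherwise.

Yes

First remove the unreachable states {S4}; 4 states remain.
Initial partition by acceptance: {S0,S3} | {S1,S2}.
No further refinement is possible. Final partition (2 blocks): {S0,S3} | {S1,S2}.
S0 and S1 end up in different blocks, so they are distinguishable. For instance, the string 'ε' is accepted from only S0.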